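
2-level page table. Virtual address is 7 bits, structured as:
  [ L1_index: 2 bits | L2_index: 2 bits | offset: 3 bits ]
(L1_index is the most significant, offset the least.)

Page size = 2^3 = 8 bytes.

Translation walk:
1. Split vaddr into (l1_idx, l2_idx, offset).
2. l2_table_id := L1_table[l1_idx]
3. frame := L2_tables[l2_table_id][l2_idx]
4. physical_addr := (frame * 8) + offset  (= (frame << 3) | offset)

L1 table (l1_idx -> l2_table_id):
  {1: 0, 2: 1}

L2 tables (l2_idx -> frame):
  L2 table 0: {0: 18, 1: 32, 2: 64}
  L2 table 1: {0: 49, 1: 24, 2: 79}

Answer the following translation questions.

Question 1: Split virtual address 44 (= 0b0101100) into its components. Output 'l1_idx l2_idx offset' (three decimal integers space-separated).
Answer: 1 1 4

Derivation:
vaddr = 44 = 0b0101100
  top 2 bits -> l1_idx = 1
  next 2 bits -> l2_idx = 1
  bottom 3 bits -> offset = 4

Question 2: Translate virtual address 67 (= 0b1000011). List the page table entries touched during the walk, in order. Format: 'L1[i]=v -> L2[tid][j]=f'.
vaddr = 67 = 0b1000011
Split: l1_idx=2, l2_idx=0, offset=3

Answer: L1[2]=1 -> L2[1][0]=49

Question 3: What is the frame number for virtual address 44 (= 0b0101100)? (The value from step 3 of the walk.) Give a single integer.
vaddr = 44: l1_idx=1, l2_idx=1
L1[1] = 0; L2[0][1] = 32

Answer: 32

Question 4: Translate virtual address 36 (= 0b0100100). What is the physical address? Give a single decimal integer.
vaddr = 36 = 0b0100100
Split: l1_idx=1, l2_idx=0, offset=4
L1[1] = 0
L2[0][0] = 18
paddr = 18 * 8 + 4 = 148

Answer: 148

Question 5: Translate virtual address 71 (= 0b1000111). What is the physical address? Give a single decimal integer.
Answer: 399

Derivation:
vaddr = 71 = 0b1000111
Split: l1_idx=2, l2_idx=0, offset=7
L1[2] = 1
L2[1][0] = 49
paddr = 49 * 8 + 7 = 399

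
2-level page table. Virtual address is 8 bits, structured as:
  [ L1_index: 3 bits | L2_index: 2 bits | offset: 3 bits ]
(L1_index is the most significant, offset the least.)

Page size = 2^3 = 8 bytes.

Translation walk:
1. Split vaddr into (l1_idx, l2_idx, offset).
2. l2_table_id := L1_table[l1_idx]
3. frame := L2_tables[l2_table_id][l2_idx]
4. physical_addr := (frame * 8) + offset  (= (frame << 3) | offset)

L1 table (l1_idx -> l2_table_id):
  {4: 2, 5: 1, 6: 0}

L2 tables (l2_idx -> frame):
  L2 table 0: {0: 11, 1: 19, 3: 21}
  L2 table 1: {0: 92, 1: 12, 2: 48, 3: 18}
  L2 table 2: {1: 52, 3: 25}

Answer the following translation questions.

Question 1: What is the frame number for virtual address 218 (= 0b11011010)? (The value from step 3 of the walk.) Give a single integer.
vaddr = 218: l1_idx=6, l2_idx=3
L1[6] = 0; L2[0][3] = 21

Answer: 21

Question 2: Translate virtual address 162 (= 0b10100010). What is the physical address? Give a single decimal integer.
Answer: 738

Derivation:
vaddr = 162 = 0b10100010
Split: l1_idx=5, l2_idx=0, offset=2
L1[5] = 1
L2[1][0] = 92
paddr = 92 * 8 + 2 = 738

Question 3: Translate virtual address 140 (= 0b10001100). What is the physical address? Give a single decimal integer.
Answer: 420

Derivation:
vaddr = 140 = 0b10001100
Split: l1_idx=4, l2_idx=1, offset=4
L1[4] = 2
L2[2][1] = 52
paddr = 52 * 8 + 4 = 420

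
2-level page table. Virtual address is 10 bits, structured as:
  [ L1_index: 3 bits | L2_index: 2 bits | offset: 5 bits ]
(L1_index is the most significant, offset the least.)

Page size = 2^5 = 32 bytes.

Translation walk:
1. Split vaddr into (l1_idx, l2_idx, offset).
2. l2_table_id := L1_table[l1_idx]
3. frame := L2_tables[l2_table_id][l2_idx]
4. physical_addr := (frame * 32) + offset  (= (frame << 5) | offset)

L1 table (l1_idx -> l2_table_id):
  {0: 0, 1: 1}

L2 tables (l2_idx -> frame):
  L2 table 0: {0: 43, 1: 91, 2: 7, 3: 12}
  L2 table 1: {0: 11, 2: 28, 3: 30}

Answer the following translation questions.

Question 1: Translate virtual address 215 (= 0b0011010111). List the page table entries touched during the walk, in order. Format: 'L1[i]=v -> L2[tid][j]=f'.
vaddr = 215 = 0b0011010111
Split: l1_idx=1, l2_idx=2, offset=23

Answer: L1[1]=1 -> L2[1][2]=28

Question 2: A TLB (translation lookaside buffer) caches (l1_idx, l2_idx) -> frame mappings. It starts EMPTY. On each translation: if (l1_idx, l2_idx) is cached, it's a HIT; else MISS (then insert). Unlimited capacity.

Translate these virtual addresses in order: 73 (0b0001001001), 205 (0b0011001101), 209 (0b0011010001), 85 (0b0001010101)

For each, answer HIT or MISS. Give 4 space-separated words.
Answer: MISS MISS HIT HIT

Derivation:
vaddr=73: (0,2) not in TLB -> MISS, insert
vaddr=205: (1,2) not in TLB -> MISS, insert
vaddr=209: (1,2) in TLB -> HIT
vaddr=85: (0,2) in TLB -> HIT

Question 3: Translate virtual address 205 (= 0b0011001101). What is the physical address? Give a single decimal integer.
Answer: 909

Derivation:
vaddr = 205 = 0b0011001101
Split: l1_idx=1, l2_idx=2, offset=13
L1[1] = 1
L2[1][2] = 28
paddr = 28 * 32 + 13 = 909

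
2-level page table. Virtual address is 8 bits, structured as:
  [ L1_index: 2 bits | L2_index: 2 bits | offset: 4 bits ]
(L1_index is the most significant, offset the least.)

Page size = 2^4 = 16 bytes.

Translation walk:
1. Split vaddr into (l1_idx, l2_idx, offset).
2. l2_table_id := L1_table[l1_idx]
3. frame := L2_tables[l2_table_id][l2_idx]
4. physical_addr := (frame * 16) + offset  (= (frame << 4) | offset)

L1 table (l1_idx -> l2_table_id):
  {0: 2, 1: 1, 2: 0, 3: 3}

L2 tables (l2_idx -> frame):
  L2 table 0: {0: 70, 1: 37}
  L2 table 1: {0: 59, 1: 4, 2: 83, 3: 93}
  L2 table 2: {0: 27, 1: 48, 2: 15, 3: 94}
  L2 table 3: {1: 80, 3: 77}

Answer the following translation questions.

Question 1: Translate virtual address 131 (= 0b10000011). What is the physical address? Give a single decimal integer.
vaddr = 131 = 0b10000011
Split: l1_idx=2, l2_idx=0, offset=3
L1[2] = 0
L2[0][0] = 70
paddr = 70 * 16 + 3 = 1123

Answer: 1123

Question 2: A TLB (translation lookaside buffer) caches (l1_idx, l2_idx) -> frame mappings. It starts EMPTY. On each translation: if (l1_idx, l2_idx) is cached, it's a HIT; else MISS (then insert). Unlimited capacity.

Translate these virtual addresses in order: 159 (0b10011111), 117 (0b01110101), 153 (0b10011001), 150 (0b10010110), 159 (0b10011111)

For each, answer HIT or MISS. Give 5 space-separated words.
Answer: MISS MISS HIT HIT HIT

Derivation:
vaddr=159: (2,1) not in TLB -> MISS, insert
vaddr=117: (1,3) not in TLB -> MISS, insert
vaddr=153: (2,1) in TLB -> HIT
vaddr=150: (2,1) in TLB -> HIT
vaddr=159: (2,1) in TLB -> HIT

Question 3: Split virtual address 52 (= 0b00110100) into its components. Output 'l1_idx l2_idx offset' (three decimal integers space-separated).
Answer: 0 3 4

Derivation:
vaddr = 52 = 0b00110100
  top 2 bits -> l1_idx = 0
  next 2 bits -> l2_idx = 3
  bottom 4 bits -> offset = 4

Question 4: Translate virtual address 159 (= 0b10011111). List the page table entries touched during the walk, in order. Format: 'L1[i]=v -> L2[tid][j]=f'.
Answer: L1[2]=0 -> L2[0][1]=37

Derivation:
vaddr = 159 = 0b10011111
Split: l1_idx=2, l2_idx=1, offset=15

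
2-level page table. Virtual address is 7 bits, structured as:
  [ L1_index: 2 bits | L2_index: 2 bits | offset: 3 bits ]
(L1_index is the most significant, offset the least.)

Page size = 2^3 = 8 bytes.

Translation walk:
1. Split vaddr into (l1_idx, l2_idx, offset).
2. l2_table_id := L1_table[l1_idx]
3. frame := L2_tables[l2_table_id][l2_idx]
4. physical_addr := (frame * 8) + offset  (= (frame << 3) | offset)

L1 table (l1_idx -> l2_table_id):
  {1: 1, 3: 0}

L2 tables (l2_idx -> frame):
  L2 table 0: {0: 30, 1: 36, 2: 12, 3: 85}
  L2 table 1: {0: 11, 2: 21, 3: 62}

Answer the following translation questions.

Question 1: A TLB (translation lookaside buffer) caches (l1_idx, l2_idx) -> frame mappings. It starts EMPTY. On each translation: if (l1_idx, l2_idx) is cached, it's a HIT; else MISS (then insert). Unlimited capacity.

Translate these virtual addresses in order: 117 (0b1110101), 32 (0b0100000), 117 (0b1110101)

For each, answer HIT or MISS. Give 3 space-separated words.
Answer: MISS MISS HIT

Derivation:
vaddr=117: (3,2) not in TLB -> MISS, insert
vaddr=32: (1,0) not in TLB -> MISS, insert
vaddr=117: (3,2) in TLB -> HIT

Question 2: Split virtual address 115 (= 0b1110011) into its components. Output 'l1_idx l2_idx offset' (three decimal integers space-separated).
Answer: 3 2 3

Derivation:
vaddr = 115 = 0b1110011
  top 2 bits -> l1_idx = 3
  next 2 bits -> l2_idx = 2
  bottom 3 bits -> offset = 3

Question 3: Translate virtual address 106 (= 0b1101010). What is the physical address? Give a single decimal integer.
Answer: 290

Derivation:
vaddr = 106 = 0b1101010
Split: l1_idx=3, l2_idx=1, offset=2
L1[3] = 0
L2[0][1] = 36
paddr = 36 * 8 + 2 = 290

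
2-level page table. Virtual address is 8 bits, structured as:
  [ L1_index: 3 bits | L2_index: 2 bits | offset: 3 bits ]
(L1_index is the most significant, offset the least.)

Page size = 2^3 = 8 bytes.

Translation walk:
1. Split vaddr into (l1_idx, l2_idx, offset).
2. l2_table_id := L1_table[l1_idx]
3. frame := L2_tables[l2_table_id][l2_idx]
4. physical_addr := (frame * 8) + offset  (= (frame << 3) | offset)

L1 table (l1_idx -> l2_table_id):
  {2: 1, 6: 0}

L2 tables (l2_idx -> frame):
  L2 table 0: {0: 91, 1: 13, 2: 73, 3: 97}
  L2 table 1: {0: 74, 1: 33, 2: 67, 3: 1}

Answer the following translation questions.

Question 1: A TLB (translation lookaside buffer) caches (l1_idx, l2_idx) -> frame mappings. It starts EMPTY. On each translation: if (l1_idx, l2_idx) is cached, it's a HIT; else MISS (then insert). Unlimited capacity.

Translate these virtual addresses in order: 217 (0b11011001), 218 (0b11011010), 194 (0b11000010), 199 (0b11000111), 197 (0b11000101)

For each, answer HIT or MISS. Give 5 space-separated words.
vaddr=217: (6,3) not in TLB -> MISS, insert
vaddr=218: (6,3) in TLB -> HIT
vaddr=194: (6,0) not in TLB -> MISS, insert
vaddr=199: (6,0) in TLB -> HIT
vaddr=197: (6,0) in TLB -> HIT

Answer: MISS HIT MISS HIT HIT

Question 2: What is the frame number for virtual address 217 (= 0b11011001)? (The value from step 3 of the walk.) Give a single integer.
vaddr = 217: l1_idx=6, l2_idx=3
L1[6] = 0; L2[0][3] = 97

Answer: 97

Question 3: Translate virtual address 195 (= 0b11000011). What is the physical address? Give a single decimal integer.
vaddr = 195 = 0b11000011
Split: l1_idx=6, l2_idx=0, offset=3
L1[6] = 0
L2[0][0] = 91
paddr = 91 * 8 + 3 = 731

Answer: 731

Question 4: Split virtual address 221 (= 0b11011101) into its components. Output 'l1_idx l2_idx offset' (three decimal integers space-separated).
vaddr = 221 = 0b11011101
  top 3 bits -> l1_idx = 6
  next 2 bits -> l2_idx = 3
  bottom 3 bits -> offset = 5

Answer: 6 3 5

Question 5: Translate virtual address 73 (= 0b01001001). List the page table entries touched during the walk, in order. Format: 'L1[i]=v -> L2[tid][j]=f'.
Answer: L1[2]=1 -> L2[1][1]=33

Derivation:
vaddr = 73 = 0b01001001
Split: l1_idx=2, l2_idx=1, offset=1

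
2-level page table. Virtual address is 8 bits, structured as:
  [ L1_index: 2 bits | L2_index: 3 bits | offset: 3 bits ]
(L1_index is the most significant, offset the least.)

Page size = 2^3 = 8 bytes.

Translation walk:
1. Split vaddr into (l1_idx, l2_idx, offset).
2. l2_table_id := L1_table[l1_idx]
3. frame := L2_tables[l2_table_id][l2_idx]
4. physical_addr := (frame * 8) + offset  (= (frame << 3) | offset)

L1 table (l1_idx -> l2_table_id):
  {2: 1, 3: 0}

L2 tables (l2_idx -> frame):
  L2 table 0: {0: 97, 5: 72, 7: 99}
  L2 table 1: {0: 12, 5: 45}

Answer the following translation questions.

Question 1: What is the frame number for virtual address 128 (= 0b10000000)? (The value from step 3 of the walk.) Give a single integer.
vaddr = 128: l1_idx=2, l2_idx=0
L1[2] = 1; L2[1][0] = 12

Answer: 12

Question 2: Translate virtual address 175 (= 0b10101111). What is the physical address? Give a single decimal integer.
vaddr = 175 = 0b10101111
Split: l1_idx=2, l2_idx=5, offset=7
L1[2] = 1
L2[1][5] = 45
paddr = 45 * 8 + 7 = 367

Answer: 367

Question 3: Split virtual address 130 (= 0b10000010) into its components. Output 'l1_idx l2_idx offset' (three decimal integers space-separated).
vaddr = 130 = 0b10000010
  top 2 bits -> l1_idx = 2
  next 3 bits -> l2_idx = 0
  bottom 3 bits -> offset = 2

Answer: 2 0 2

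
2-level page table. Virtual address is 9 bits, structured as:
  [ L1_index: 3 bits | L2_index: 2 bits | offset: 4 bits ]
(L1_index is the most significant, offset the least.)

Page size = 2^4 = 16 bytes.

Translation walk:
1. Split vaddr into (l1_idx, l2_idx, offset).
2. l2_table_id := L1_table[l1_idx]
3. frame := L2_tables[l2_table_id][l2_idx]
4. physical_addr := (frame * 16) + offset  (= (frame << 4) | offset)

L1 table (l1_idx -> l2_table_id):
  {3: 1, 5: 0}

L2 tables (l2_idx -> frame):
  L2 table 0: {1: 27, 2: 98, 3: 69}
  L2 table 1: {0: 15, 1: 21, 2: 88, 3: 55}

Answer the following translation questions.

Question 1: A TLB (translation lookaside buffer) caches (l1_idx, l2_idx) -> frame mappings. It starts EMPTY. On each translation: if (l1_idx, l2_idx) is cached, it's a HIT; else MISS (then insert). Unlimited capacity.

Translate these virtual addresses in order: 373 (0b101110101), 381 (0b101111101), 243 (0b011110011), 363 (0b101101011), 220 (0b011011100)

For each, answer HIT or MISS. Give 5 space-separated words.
vaddr=373: (5,3) not in TLB -> MISS, insert
vaddr=381: (5,3) in TLB -> HIT
vaddr=243: (3,3) not in TLB -> MISS, insert
vaddr=363: (5,2) not in TLB -> MISS, insert
vaddr=220: (3,1) not in TLB -> MISS, insert

Answer: MISS HIT MISS MISS MISS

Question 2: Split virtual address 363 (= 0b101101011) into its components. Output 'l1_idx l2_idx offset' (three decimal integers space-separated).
vaddr = 363 = 0b101101011
  top 3 bits -> l1_idx = 5
  next 2 bits -> l2_idx = 2
  bottom 4 bits -> offset = 11

Answer: 5 2 11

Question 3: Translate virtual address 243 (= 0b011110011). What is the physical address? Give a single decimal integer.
vaddr = 243 = 0b011110011
Split: l1_idx=3, l2_idx=3, offset=3
L1[3] = 1
L2[1][3] = 55
paddr = 55 * 16 + 3 = 883

Answer: 883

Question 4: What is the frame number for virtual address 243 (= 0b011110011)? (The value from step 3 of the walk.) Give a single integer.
vaddr = 243: l1_idx=3, l2_idx=3
L1[3] = 1; L2[1][3] = 55

Answer: 55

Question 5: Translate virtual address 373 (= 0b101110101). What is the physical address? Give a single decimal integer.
vaddr = 373 = 0b101110101
Split: l1_idx=5, l2_idx=3, offset=5
L1[5] = 0
L2[0][3] = 69
paddr = 69 * 16 + 5 = 1109

Answer: 1109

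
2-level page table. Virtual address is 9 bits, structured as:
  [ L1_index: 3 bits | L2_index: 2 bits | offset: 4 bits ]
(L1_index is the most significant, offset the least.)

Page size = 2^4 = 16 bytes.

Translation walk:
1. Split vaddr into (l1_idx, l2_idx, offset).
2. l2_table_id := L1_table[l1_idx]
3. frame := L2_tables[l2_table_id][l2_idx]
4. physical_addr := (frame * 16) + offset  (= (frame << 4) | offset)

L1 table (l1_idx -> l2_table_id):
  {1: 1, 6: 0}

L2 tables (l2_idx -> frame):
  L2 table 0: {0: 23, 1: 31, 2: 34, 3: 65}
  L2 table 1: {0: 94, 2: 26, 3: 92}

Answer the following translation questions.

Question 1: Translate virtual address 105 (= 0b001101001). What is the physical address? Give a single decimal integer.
Answer: 425

Derivation:
vaddr = 105 = 0b001101001
Split: l1_idx=1, l2_idx=2, offset=9
L1[1] = 1
L2[1][2] = 26
paddr = 26 * 16 + 9 = 425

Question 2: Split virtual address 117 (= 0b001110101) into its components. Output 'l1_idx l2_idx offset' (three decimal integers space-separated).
Answer: 1 3 5

Derivation:
vaddr = 117 = 0b001110101
  top 3 bits -> l1_idx = 1
  next 2 bits -> l2_idx = 3
  bottom 4 bits -> offset = 5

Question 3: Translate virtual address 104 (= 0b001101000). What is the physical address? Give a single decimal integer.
Answer: 424

Derivation:
vaddr = 104 = 0b001101000
Split: l1_idx=1, l2_idx=2, offset=8
L1[1] = 1
L2[1][2] = 26
paddr = 26 * 16 + 8 = 424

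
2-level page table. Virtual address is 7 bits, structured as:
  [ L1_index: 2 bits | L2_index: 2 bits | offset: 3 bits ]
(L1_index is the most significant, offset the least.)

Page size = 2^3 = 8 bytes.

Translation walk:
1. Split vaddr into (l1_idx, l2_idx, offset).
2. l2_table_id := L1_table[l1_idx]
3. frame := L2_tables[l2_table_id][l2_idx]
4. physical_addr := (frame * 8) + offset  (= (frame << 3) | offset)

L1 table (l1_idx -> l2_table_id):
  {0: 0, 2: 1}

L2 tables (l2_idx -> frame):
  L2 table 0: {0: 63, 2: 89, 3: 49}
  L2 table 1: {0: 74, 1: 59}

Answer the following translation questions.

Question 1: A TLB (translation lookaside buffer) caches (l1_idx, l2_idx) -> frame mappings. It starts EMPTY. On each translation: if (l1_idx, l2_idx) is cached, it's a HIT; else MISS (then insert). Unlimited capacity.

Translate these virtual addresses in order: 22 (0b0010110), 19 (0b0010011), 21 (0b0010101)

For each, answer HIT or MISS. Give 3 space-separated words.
vaddr=22: (0,2) not in TLB -> MISS, insert
vaddr=19: (0,2) in TLB -> HIT
vaddr=21: (0,2) in TLB -> HIT

Answer: MISS HIT HIT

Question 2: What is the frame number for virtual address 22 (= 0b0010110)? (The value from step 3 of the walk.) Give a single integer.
vaddr = 22: l1_idx=0, l2_idx=2
L1[0] = 0; L2[0][2] = 89

Answer: 89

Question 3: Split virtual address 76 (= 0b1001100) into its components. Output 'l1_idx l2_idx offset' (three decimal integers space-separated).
Answer: 2 1 4

Derivation:
vaddr = 76 = 0b1001100
  top 2 bits -> l1_idx = 2
  next 2 bits -> l2_idx = 1
  bottom 3 bits -> offset = 4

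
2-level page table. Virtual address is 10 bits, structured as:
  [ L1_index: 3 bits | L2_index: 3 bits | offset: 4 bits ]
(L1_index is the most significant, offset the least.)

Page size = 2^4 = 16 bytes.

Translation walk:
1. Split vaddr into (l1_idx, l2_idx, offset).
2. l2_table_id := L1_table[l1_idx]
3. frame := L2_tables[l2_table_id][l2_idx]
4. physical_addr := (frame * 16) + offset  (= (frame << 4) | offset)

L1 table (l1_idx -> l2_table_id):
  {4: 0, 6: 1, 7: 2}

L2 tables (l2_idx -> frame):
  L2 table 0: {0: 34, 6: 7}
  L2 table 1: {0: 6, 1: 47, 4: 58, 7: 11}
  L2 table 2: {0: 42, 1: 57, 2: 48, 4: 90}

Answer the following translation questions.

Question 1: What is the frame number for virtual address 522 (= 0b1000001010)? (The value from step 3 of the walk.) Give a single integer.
vaddr = 522: l1_idx=4, l2_idx=0
L1[4] = 0; L2[0][0] = 34

Answer: 34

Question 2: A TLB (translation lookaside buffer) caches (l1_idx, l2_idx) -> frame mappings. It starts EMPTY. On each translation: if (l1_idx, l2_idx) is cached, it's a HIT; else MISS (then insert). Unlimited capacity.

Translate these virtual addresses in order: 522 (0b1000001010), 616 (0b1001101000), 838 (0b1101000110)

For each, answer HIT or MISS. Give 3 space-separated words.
vaddr=522: (4,0) not in TLB -> MISS, insert
vaddr=616: (4,6) not in TLB -> MISS, insert
vaddr=838: (6,4) not in TLB -> MISS, insert

Answer: MISS MISS MISS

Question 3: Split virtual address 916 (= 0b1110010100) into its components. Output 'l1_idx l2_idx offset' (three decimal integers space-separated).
Answer: 7 1 4

Derivation:
vaddr = 916 = 0b1110010100
  top 3 bits -> l1_idx = 7
  next 3 bits -> l2_idx = 1
  bottom 4 bits -> offset = 4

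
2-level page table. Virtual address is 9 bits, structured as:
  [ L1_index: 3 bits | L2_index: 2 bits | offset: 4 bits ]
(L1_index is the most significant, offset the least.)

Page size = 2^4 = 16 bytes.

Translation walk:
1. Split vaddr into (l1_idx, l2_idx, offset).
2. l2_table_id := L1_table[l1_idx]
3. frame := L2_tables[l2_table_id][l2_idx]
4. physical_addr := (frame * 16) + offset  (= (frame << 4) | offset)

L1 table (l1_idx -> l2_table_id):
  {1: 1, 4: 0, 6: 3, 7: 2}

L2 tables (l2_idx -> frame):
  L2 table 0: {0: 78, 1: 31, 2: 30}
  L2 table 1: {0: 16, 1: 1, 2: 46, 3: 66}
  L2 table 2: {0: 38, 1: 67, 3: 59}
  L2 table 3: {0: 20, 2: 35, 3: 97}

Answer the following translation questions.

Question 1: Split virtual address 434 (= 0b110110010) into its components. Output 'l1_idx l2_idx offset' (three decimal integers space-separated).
Answer: 6 3 2

Derivation:
vaddr = 434 = 0b110110010
  top 3 bits -> l1_idx = 6
  next 2 bits -> l2_idx = 3
  bottom 4 bits -> offset = 2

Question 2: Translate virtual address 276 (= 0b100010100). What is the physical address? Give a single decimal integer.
vaddr = 276 = 0b100010100
Split: l1_idx=4, l2_idx=1, offset=4
L1[4] = 0
L2[0][1] = 31
paddr = 31 * 16 + 4 = 500

Answer: 500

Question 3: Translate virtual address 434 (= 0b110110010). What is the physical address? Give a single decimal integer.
vaddr = 434 = 0b110110010
Split: l1_idx=6, l2_idx=3, offset=2
L1[6] = 3
L2[3][3] = 97
paddr = 97 * 16 + 2 = 1554

Answer: 1554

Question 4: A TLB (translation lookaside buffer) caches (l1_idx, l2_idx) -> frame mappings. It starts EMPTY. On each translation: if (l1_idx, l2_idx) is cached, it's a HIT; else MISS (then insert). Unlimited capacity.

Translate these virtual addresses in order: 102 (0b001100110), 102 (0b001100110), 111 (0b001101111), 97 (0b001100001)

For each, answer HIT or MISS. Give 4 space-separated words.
vaddr=102: (1,2) not in TLB -> MISS, insert
vaddr=102: (1,2) in TLB -> HIT
vaddr=111: (1,2) in TLB -> HIT
vaddr=97: (1,2) in TLB -> HIT

Answer: MISS HIT HIT HIT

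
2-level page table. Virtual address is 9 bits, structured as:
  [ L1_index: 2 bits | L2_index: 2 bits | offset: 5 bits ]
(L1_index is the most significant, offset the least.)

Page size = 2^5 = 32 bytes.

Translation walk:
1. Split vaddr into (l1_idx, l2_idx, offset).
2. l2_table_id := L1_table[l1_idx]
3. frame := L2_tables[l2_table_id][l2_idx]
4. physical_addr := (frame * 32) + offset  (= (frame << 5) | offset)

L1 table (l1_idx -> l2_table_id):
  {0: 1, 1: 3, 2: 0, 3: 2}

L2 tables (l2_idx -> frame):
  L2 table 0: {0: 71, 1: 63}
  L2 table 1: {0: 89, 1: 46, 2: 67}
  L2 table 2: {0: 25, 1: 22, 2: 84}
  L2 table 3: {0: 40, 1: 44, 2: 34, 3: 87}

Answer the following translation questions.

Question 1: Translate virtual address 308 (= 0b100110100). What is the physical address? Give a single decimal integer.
vaddr = 308 = 0b100110100
Split: l1_idx=2, l2_idx=1, offset=20
L1[2] = 0
L2[0][1] = 63
paddr = 63 * 32 + 20 = 2036

Answer: 2036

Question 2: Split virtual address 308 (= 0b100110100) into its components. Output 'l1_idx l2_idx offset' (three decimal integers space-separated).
Answer: 2 1 20

Derivation:
vaddr = 308 = 0b100110100
  top 2 bits -> l1_idx = 2
  next 2 bits -> l2_idx = 1
  bottom 5 bits -> offset = 20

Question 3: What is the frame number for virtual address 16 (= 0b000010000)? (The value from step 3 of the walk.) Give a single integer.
Answer: 89

Derivation:
vaddr = 16: l1_idx=0, l2_idx=0
L1[0] = 1; L2[1][0] = 89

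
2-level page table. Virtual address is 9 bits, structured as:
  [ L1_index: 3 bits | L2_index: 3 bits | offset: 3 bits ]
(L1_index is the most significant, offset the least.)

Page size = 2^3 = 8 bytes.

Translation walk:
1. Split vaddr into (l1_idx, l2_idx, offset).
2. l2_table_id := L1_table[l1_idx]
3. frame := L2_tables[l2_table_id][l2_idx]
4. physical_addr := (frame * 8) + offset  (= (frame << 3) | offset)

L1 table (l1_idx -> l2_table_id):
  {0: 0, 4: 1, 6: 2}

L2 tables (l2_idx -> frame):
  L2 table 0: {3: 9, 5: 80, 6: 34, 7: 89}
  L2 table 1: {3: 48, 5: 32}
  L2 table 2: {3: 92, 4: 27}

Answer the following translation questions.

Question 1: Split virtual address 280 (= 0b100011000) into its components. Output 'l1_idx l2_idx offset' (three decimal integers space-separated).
Answer: 4 3 0

Derivation:
vaddr = 280 = 0b100011000
  top 3 bits -> l1_idx = 4
  next 3 bits -> l2_idx = 3
  bottom 3 bits -> offset = 0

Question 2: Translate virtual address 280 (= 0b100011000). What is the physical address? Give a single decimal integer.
vaddr = 280 = 0b100011000
Split: l1_idx=4, l2_idx=3, offset=0
L1[4] = 1
L2[1][3] = 48
paddr = 48 * 8 + 0 = 384

Answer: 384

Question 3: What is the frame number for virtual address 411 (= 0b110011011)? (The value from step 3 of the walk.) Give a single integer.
vaddr = 411: l1_idx=6, l2_idx=3
L1[6] = 2; L2[2][3] = 92

Answer: 92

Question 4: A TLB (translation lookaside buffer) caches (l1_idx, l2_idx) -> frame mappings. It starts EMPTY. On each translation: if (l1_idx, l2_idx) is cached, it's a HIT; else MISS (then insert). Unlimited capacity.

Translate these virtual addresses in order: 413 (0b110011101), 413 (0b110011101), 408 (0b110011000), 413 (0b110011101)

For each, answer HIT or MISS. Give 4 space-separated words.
vaddr=413: (6,3) not in TLB -> MISS, insert
vaddr=413: (6,3) in TLB -> HIT
vaddr=408: (6,3) in TLB -> HIT
vaddr=413: (6,3) in TLB -> HIT

Answer: MISS HIT HIT HIT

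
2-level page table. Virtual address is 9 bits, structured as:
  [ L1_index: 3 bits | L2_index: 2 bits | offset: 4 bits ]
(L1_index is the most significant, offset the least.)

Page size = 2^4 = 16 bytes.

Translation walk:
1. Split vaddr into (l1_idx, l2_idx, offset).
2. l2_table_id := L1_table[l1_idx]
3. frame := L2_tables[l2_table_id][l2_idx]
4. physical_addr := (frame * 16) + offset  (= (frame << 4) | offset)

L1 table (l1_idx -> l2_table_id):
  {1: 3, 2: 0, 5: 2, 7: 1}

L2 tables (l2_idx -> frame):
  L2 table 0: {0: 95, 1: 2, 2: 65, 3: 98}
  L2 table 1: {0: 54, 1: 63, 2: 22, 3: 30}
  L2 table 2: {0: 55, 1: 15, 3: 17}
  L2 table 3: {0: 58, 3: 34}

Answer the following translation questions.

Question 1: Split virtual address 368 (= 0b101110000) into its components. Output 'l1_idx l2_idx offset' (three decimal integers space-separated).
vaddr = 368 = 0b101110000
  top 3 bits -> l1_idx = 5
  next 2 bits -> l2_idx = 3
  bottom 4 bits -> offset = 0

Answer: 5 3 0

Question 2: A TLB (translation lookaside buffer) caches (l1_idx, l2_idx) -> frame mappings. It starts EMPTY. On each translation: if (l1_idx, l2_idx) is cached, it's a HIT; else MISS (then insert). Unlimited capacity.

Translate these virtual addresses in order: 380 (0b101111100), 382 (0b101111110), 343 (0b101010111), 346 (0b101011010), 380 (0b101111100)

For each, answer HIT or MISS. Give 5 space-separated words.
vaddr=380: (5,3) not in TLB -> MISS, insert
vaddr=382: (5,3) in TLB -> HIT
vaddr=343: (5,1) not in TLB -> MISS, insert
vaddr=346: (5,1) in TLB -> HIT
vaddr=380: (5,3) in TLB -> HIT

Answer: MISS HIT MISS HIT HIT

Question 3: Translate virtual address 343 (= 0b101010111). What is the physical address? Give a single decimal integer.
Answer: 247

Derivation:
vaddr = 343 = 0b101010111
Split: l1_idx=5, l2_idx=1, offset=7
L1[5] = 2
L2[2][1] = 15
paddr = 15 * 16 + 7 = 247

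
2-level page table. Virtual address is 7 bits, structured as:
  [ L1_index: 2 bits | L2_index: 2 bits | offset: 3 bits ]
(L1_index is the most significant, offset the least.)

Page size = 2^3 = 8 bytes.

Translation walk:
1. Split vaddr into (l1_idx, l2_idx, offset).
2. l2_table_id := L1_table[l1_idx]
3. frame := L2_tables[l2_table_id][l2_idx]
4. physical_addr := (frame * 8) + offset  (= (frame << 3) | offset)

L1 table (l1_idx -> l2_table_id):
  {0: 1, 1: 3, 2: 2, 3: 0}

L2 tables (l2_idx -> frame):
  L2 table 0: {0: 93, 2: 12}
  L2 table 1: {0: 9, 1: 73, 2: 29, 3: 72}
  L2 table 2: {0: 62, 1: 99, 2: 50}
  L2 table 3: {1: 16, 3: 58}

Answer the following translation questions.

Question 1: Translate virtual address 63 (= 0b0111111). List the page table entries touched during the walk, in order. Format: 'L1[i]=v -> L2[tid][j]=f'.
Answer: L1[1]=3 -> L2[3][3]=58

Derivation:
vaddr = 63 = 0b0111111
Split: l1_idx=1, l2_idx=3, offset=7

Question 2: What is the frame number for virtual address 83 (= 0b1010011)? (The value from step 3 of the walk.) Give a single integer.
Answer: 50

Derivation:
vaddr = 83: l1_idx=2, l2_idx=2
L1[2] = 2; L2[2][2] = 50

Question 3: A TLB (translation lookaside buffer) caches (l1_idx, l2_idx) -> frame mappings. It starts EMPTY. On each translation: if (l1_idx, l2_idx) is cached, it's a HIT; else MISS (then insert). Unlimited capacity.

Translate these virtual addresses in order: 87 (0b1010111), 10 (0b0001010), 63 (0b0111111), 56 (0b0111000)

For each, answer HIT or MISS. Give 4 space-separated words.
vaddr=87: (2,2) not in TLB -> MISS, insert
vaddr=10: (0,1) not in TLB -> MISS, insert
vaddr=63: (1,3) not in TLB -> MISS, insert
vaddr=56: (1,3) in TLB -> HIT

Answer: MISS MISS MISS HIT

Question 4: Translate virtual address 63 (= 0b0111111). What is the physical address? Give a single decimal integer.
Answer: 471

Derivation:
vaddr = 63 = 0b0111111
Split: l1_idx=1, l2_idx=3, offset=7
L1[1] = 3
L2[3][3] = 58
paddr = 58 * 8 + 7 = 471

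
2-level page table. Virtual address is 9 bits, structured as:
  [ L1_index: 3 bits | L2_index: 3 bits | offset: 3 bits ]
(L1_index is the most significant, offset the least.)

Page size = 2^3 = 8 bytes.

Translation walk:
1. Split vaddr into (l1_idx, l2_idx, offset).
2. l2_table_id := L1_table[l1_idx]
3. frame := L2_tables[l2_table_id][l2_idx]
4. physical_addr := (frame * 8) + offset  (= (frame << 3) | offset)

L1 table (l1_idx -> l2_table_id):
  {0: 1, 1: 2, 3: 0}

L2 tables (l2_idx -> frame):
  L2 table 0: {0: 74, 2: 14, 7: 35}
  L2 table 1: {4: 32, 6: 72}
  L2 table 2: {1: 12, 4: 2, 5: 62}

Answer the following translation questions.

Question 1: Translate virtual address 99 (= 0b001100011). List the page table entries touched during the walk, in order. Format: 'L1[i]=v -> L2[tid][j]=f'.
vaddr = 99 = 0b001100011
Split: l1_idx=1, l2_idx=4, offset=3

Answer: L1[1]=2 -> L2[2][4]=2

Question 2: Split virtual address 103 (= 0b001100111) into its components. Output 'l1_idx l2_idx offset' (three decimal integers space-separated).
vaddr = 103 = 0b001100111
  top 3 bits -> l1_idx = 1
  next 3 bits -> l2_idx = 4
  bottom 3 bits -> offset = 7

Answer: 1 4 7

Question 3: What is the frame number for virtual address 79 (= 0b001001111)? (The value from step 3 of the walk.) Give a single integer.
vaddr = 79: l1_idx=1, l2_idx=1
L1[1] = 2; L2[2][1] = 12

Answer: 12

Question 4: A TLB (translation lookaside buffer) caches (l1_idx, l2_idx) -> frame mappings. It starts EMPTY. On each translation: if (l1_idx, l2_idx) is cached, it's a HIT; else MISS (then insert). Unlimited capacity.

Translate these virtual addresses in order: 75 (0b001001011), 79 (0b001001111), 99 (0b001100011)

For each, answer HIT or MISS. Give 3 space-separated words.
Answer: MISS HIT MISS

Derivation:
vaddr=75: (1,1) not in TLB -> MISS, insert
vaddr=79: (1,1) in TLB -> HIT
vaddr=99: (1,4) not in TLB -> MISS, insert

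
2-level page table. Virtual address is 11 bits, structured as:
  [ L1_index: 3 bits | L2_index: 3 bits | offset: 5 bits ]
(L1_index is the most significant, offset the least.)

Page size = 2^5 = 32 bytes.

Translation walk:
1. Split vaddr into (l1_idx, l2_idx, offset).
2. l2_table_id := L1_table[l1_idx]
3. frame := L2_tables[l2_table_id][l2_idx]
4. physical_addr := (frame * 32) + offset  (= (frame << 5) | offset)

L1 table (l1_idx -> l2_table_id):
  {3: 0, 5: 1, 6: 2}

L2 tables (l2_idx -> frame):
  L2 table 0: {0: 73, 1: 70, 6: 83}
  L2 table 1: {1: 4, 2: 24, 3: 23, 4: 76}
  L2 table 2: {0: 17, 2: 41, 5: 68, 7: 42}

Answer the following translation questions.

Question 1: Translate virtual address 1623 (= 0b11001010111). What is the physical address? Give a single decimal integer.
vaddr = 1623 = 0b11001010111
Split: l1_idx=6, l2_idx=2, offset=23
L1[6] = 2
L2[2][2] = 41
paddr = 41 * 32 + 23 = 1335

Answer: 1335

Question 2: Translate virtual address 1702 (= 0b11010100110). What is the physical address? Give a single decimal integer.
Answer: 2182

Derivation:
vaddr = 1702 = 0b11010100110
Split: l1_idx=6, l2_idx=5, offset=6
L1[6] = 2
L2[2][5] = 68
paddr = 68 * 32 + 6 = 2182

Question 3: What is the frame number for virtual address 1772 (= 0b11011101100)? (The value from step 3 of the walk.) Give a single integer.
vaddr = 1772: l1_idx=6, l2_idx=7
L1[6] = 2; L2[2][7] = 42

Answer: 42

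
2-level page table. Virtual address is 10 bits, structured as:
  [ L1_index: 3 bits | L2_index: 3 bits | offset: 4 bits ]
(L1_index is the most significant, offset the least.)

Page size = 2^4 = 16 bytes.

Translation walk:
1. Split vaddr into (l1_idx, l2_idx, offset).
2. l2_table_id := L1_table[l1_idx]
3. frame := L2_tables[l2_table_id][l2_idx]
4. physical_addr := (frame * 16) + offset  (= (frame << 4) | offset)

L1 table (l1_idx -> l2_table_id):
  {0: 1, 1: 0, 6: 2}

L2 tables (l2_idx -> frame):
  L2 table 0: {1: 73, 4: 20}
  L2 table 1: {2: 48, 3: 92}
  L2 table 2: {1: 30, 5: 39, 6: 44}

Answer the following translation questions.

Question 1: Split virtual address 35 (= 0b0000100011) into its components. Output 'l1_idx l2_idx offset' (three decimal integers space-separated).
Answer: 0 2 3

Derivation:
vaddr = 35 = 0b0000100011
  top 3 bits -> l1_idx = 0
  next 3 bits -> l2_idx = 2
  bottom 4 bits -> offset = 3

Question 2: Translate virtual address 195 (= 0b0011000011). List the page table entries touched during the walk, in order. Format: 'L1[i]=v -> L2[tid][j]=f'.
Answer: L1[1]=0 -> L2[0][4]=20

Derivation:
vaddr = 195 = 0b0011000011
Split: l1_idx=1, l2_idx=4, offset=3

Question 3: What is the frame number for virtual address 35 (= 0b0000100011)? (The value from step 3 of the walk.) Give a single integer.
Answer: 48

Derivation:
vaddr = 35: l1_idx=0, l2_idx=2
L1[0] = 1; L2[1][2] = 48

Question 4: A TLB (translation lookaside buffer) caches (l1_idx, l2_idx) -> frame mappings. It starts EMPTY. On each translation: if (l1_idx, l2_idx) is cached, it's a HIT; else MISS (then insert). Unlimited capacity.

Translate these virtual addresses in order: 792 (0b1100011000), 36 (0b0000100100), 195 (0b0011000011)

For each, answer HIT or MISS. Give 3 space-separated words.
vaddr=792: (6,1) not in TLB -> MISS, insert
vaddr=36: (0,2) not in TLB -> MISS, insert
vaddr=195: (1,4) not in TLB -> MISS, insert

Answer: MISS MISS MISS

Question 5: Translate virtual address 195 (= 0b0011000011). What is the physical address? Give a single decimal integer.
Answer: 323

Derivation:
vaddr = 195 = 0b0011000011
Split: l1_idx=1, l2_idx=4, offset=3
L1[1] = 0
L2[0][4] = 20
paddr = 20 * 16 + 3 = 323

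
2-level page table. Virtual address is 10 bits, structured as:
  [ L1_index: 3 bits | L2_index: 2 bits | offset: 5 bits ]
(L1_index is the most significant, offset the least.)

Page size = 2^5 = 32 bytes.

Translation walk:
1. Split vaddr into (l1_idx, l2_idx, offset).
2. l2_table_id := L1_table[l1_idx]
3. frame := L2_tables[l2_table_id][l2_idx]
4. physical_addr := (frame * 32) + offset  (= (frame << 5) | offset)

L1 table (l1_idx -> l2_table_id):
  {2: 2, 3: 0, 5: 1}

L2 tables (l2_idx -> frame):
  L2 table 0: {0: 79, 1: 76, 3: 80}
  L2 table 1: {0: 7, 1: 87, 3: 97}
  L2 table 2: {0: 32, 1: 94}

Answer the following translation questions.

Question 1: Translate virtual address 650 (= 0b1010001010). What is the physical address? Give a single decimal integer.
Answer: 234

Derivation:
vaddr = 650 = 0b1010001010
Split: l1_idx=5, l2_idx=0, offset=10
L1[5] = 1
L2[1][0] = 7
paddr = 7 * 32 + 10 = 234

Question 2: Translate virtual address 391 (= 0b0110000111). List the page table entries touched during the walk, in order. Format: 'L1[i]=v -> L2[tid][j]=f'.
vaddr = 391 = 0b0110000111
Split: l1_idx=3, l2_idx=0, offset=7

Answer: L1[3]=0 -> L2[0][0]=79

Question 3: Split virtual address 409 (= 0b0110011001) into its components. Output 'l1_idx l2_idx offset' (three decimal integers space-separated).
vaddr = 409 = 0b0110011001
  top 3 bits -> l1_idx = 3
  next 2 bits -> l2_idx = 0
  bottom 5 bits -> offset = 25

Answer: 3 0 25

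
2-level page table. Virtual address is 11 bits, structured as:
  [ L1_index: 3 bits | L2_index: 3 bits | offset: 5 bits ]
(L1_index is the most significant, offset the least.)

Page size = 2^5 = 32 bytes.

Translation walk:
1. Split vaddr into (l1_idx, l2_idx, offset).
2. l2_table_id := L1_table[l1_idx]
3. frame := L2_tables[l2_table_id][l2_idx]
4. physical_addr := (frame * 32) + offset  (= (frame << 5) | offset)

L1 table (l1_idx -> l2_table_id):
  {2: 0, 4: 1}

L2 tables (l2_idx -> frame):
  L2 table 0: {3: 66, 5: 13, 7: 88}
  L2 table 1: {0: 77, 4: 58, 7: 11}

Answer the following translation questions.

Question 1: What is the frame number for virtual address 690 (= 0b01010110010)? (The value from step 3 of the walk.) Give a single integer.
Answer: 13

Derivation:
vaddr = 690: l1_idx=2, l2_idx=5
L1[2] = 0; L2[0][5] = 13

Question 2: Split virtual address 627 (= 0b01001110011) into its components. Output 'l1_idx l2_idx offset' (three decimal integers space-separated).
vaddr = 627 = 0b01001110011
  top 3 bits -> l1_idx = 2
  next 3 bits -> l2_idx = 3
  bottom 5 bits -> offset = 19

Answer: 2 3 19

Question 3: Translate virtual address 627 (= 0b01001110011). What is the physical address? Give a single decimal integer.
vaddr = 627 = 0b01001110011
Split: l1_idx=2, l2_idx=3, offset=19
L1[2] = 0
L2[0][3] = 66
paddr = 66 * 32 + 19 = 2131

Answer: 2131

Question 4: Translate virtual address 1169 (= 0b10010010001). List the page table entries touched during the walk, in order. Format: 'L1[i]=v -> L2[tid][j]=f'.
Answer: L1[4]=1 -> L2[1][4]=58

Derivation:
vaddr = 1169 = 0b10010010001
Split: l1_idx=4, l2_idx=4, offset=17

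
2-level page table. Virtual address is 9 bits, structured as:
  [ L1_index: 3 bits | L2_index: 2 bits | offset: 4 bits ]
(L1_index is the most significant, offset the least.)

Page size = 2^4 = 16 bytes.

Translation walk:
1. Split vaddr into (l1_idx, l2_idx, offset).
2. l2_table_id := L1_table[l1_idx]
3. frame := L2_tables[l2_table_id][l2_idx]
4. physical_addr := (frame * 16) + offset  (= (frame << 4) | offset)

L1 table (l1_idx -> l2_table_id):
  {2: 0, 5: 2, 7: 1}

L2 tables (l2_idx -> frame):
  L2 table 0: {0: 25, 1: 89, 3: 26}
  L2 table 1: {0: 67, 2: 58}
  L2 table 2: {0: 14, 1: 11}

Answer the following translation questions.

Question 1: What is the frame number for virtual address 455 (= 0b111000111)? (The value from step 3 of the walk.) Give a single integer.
vaddr = 455: l1_idx=7, l2_idx=0
L1[7] = 1; L2[1][0] = 67

Answer: 67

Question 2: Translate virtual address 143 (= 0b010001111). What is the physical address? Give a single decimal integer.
Answer: 415

Derivation:
vaddr = 143 = 0b010001111
Split: l1_idx=2, l2_idx=0, offset=15
L1[2] = 0
L2[0][0] = 25
paddr = 25 * 16 + 15 = 415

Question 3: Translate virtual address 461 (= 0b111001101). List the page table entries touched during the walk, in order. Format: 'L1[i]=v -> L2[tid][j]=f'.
Answer: L1[7]=1 -> L2[1][0]=67

Derivation:
vaddr = 461 = 0b111001101
Split: l1_idx=7, l2_idx=0, offset=13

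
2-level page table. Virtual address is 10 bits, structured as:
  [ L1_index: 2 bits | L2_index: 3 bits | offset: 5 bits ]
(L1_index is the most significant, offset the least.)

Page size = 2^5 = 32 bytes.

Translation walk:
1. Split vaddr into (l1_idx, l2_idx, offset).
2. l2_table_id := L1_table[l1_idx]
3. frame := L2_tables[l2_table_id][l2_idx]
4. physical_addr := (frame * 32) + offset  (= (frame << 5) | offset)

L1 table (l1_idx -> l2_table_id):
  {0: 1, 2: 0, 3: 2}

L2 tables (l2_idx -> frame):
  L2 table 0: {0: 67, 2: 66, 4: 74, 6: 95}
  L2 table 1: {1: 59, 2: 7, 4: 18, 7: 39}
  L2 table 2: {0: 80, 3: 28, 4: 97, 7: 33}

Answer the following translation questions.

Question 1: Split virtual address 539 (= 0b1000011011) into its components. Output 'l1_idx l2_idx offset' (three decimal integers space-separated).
vaddr = 539 = 0b1000011011
  top 2 bits -> l1_idx = 2
  next 3 bits -> l2_idx = 0
  bottom 5 bits -> offset = 27

Answer: 2 0 27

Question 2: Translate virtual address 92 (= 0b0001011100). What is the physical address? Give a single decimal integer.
Answer: 252

Derivation:
vaddr = 92 = 0b0001011100
Split: l1_idx=0, l2_idx=2, offset=28
L1[0] = 1
L2[1][2] = 7
paddr = 7 * 32 + 28 = 252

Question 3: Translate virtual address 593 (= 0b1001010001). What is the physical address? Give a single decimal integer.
vaddr = 593 = 0b1001010001
Split: l1_idx=2, l2_idx=2, offset=17
L1[2] = 0
L2[0][2] = 66
paddr = 66 * 32 + 17 = 2129

Answer: 2129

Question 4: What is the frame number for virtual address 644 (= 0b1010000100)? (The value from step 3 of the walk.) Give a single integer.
Answer: 74

Derivation:
vaddr = 644: l1_idx=2, l2_idx=4
L1[2] = 0; L2[0][4] = 74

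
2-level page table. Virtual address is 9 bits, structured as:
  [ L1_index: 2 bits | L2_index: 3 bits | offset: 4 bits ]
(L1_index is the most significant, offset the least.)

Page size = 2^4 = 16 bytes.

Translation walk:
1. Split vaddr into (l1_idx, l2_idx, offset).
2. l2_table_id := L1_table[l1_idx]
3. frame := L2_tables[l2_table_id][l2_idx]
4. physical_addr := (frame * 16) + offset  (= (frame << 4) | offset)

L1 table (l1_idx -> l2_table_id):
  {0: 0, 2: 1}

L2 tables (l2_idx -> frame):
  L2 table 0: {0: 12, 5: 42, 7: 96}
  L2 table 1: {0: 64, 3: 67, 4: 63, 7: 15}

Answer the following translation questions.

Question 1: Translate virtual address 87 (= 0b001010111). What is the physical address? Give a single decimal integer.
Answer: 679

Derivation:
vaddr = 87 = 0b001010111
Split: l1_idx=0, l2_idx=5, offset=7
L1[0] = 0
L2[0][5] = 42
paddr = 42 * 16 + 7 = 679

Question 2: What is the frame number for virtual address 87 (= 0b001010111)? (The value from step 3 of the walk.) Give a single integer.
vaddr = 87: l1_idx=0, l2_idx=5
L1[0] = 0; L2[0][5] = 42

Answer: 42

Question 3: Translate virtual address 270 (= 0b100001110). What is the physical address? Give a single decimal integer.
Answer: 1038

Derivation:
vaddr = 270 = 0b100001110
Split: l1_idx=2, l2_idx=0, offset=14
L1[2] = 1
L2[1][0] = 64
paddr = 64 * 16 + 14 = 1038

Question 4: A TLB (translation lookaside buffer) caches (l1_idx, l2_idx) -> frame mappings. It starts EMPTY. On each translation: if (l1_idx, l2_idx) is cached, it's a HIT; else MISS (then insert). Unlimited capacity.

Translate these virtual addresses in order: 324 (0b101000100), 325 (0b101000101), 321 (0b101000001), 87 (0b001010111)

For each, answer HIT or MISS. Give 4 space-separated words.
vaddr=324: (2,4) not in TLB -> MISS, insert
vaddr=325: (2,4) in TLB -> HIT
vaddr=321: (2,4) in TLB -> HIT
vaddr=87: (0,5) not in TLB -> MISS, insert

Answer: MISS HIT HIT MISS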